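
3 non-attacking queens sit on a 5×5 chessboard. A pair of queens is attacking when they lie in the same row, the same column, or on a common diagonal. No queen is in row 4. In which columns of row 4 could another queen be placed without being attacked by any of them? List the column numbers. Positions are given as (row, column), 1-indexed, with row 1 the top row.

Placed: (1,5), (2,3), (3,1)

columns 4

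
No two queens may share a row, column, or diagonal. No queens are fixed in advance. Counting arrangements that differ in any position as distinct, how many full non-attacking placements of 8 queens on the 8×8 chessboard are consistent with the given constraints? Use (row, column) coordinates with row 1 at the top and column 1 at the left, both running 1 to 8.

92

Branch on row 1: col 1 → 4; col 2 → 8; col 3 → 16; col 4 → 18; col 5 → 18; col 6 → 16; col 7 → 8; col 8 → 4.
Sum: 4 + 8 + 16 + 18 + 18 + 16 + 8 + 4 = 92.
(This is the classic 8-queens count.)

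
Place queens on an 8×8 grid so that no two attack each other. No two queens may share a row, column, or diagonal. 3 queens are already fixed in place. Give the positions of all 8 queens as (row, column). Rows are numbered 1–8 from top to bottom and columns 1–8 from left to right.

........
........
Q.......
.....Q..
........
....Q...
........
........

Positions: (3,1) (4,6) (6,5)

Row 1: attacked by (3,1)→{1,3}; (4,6)→{3,6}; (6,5)→{5}. Safe: 2, 4, 7, 8. Place at column 8.
Row 2: attacked by (1,8)→{7,8}; (3,1)→{1,2}; (4,6)→{4,6,8}; (6,5)→{1,5}. Safe: 3. Place at column 3.
Row 5: attacked by (1,8)→{4,8}; (2,3)→{3,6}; (3,1)→{1,3}; (4,6)→{5,6,7}; (6,5)→{4,5,6}. Safe: 2. Place at column 2.
Row 7: attacked by (1,8)→{2,8}; (2,3)→{3,8}; (3,1)→{1,5}; (4,6)→{3,6}; (5,2)→{2,4}; (6,5)→{4,5,6}. Safe: 7. Place at column 7.
Row 8: attacked by (1,8)→{1,8}; (2,3)→{3}; (3,1)→{1,6}; (4,6)→{2,6}; (5,2)→{2,5}; (6,5)→{3,5,7}; (7,7)→{6,7,8}. Safe: 4. Place at column 4.
Columns [8, 3, 1, 6, 2, 5, 7, 4], r−c [-7, -1, 2, -2, 3, 1, 0, 4], r+c [9, 5, 4, 10, 7, 11, 14, 12] are all distinct, so no two queens attack.

(1,8) (2,3) (3,1) (4,6) (5,2) (6,5) (7,7) (8,4)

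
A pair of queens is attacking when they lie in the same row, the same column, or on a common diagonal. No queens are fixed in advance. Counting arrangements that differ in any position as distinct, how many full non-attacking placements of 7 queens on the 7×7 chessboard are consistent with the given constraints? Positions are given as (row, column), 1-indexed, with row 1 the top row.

Branch on row 1: col 1 → 4; col 2 → 7; col 3 → 6; col 4 → 6; col 5 → 6; col 6 → 7; col 7 → 4.
Sum: 4 + 7 + 6 + 6 + 6 + 7 + 4 = 40.
(This is the classic 7-queens count.)

40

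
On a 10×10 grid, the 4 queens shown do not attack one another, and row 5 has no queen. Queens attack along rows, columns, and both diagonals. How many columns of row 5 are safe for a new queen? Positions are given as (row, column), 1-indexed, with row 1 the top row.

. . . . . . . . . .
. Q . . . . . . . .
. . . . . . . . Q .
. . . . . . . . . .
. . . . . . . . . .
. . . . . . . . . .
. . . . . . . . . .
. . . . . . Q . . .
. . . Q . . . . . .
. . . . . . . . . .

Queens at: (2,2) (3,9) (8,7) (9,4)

3

(2,2) attacks row 5 at column 2 and diagonals 5.
(3,9) attacks row 5 at column 9 and diagonals 7.
(8,7) attacks row 5 at column 7 and diagonals 4, 10.
(9,4) attacks row 5 at column 4 and diagonals 8.
Attacked columns: {2, 4, 5, 7, 8, 9, 10}. Safe: {1, 3, 6}.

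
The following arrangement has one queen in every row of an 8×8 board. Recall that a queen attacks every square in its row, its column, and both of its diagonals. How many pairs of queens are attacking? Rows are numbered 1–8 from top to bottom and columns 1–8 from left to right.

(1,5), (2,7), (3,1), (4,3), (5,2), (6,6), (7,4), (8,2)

Same column: (5,2)–(8,2) (column 2).
Same diagonal: (4,3)–(5,2) (|4−5| = |3−2| = 1); (5,2)–(7,4) (|5−7| = |2−4| = 2).
Total attacking pairs: 3.

3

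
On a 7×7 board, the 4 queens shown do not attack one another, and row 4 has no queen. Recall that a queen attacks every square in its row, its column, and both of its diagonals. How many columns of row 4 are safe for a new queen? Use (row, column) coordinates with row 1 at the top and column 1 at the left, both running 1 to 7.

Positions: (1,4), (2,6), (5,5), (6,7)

2

(1,4) attacks row 4 at column 4 and diagonals 1, 7.
(2,6) attacks row 4 at column 6 and diagonals 4.
(5,5) attacks row 4 at column 5 and diagonals 4, 6.
(6,7) attacks row 4 at column 7 and diagonals 5.
Attacked columns: {1, 4, 5, 6, 7}. Safe: {2, 3}.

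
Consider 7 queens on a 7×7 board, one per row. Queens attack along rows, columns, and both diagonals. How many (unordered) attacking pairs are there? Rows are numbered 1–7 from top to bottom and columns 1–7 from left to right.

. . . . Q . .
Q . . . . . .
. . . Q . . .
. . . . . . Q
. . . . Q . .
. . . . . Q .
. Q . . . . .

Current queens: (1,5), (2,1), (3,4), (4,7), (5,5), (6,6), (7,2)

2

Same column: (1,5)–(5,5) (column 5).
Same diagonal: (5,5)–(6,6) (|5−6| = |5−6| = 1).
Total attacking pairs: 2.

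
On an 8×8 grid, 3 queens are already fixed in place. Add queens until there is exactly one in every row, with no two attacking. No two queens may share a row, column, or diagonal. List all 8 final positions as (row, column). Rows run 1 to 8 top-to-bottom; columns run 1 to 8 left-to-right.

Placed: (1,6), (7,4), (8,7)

(1,6) (2,3) (3,1) (4,8) (5,5) (6,2) (7,4) (8,7)

Row 2: attacked by (1,6)→{5,6,7}; (7,4)→{4}; (8,7)→{1,7}. Safe: 2, 3, 8. Place at column 3.
Row 3: attacked by (1,6)→{4,6,8}; (2,3)→{2,3,4}; (7,4)→{4,8}; (8,7)→{2,7}. Safe: 1, 5. Place at column 1.
Row 4: attacked by (1,6)→{3,6}; (2,3)→{1,3,5}; (3,1)→{1,2}; (7,4)→{1,4,7}; (8,7)→{3,7}. Safe: 8. Place at column 8.
Row 5: attacked by (1,6)→{2,6}; (2,3)→{3,6}; (3,1)→{1,3}; (4,8)→{7,8}; (7,4)→{2,4,6}; (8,7)→{4,7}. Safe: 5. Place at column 5.
Row 6: attacked by (1,6)→{1,6}; (2,3)→{3,7}; (3,1)→{1,4}; (4,8)→{6,8}; (5,5)→{4,5,6}; (7,4)→{3,4,5}; (8,7)→{5,7}. Safe: 2. Place at column 2.
Columns [6, 3, 1, 8, 5, 2, 4, 7], r−c [-5, -1, 2, -4, 0, 4, 3, 1], r+c [7, 5, 4, 12, 10, 8, 11, 15] are all distinct, so no two queens attack.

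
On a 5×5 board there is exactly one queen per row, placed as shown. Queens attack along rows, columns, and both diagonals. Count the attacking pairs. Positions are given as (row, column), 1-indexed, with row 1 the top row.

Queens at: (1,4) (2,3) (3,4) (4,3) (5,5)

5

Same column: (1,4)–(3,4) (column 4); (2,3)–(4,3) (column 3).
Same diagonal: (1,4)–(2,3) (|1−2| = |4−3| = 1); (2,3)–(3,4) (|2−3| = |3−4| = 1); (3,4)–(4,3) (|3−4| = |4−3| = 1).
Total attacking pairs: 5.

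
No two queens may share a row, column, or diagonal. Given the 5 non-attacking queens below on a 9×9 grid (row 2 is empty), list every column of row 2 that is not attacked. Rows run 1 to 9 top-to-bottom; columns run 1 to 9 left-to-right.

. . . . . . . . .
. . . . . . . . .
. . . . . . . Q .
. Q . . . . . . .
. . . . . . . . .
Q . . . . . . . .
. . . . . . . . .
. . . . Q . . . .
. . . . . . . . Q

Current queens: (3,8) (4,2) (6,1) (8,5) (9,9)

(3,8) attacks row 2 at column 8 and diagonals 7, 9.
(4,2) attacks row 2 at column 2 and diagonals 4.
(6,1) attacks row 2 at column 1 and diagonals 5.
(8,5) attacks row 2 at column 5.
(9,9) attacks row 2 at column 9 and diagonals 2.
Attacked columns: {1, 2, 4, 5, 7, 8, 9}. Safe: {3, 6}.

columns 3, 6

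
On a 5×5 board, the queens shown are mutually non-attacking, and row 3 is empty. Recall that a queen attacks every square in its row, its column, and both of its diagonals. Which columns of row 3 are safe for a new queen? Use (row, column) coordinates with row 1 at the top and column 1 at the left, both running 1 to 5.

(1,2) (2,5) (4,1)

(1,2) attacks row 3 at column 2 and diagonals 4.
(2,5) attacks row 3 at column 5 and diagonals 4.
(4,1) attacks row 3 at column 1 and diagonals 2.
Attacked columns: {1, 2, 4, 5}. Safe: {3}.

columns 3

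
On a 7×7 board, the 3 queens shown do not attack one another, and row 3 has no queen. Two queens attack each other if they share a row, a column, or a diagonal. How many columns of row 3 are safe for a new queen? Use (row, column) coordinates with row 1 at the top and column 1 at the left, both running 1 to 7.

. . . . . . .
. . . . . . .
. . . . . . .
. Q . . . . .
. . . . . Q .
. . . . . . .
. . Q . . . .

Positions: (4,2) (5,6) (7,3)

1

(4,2) attacks row 3 at column 2 and diagonals 1, 3.
(5,6) attacks row 3 at column 6 and diagonals 4.
(7,3) attacks row 3 at column 3 and diagonals 7.
Attacked columns: {1, 2, 3, 4, 6, 7}. Safe: {5}.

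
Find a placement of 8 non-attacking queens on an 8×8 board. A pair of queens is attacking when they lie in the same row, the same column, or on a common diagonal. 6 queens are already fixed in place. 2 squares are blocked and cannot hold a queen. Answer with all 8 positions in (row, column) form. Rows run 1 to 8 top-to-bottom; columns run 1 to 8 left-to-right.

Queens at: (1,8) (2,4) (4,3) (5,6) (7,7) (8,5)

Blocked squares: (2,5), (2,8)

(1,8) (2,4) (3,1) (4,3) (5,6) (6,2) (7,7) (8,5)

Row 3: attacked by (1,8)→{6,8}; (2,4)→{3,4,5}; (4,3)→{2,3,4}; (5,6)→{4,6,8}; (7,7)→{3,7}; (8,5)→{5}. Safe: 1. Place at column 1.
Row 6: attacked by (1,8)→{3,8}; (2,4)→{4,8}; (3,1)→{1,4}; (4,3)→{1,3,5}; (5,6)→{5,6,7}; (7,7)→{6,7,8}; (8,5)→{3,5,7}. Safe: 2. Place at column 2.
Columns [8, 4, 1, 3, 6, 2, 7, 5], r−c [-7, -2, 2, 1, -1, 4, 0, 3], r+c [9, 6, 4, 7, 11, 8, 14, 13] are all distinct, so no two queens attack.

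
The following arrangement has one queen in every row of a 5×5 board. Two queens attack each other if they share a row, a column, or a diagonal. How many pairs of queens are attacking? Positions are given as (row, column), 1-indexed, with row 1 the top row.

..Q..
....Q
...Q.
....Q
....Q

5

Same column: (2,5)–(4,5) (column 5); (2,5)–(5,5) (column 5); (4,5)–(5,5) (column 5).
Same diagonal: (2,5)–(3,4) (|2−3| = |5−4| = 1); (3,4)–(4,5) (|3−4| = |4−5| = 1).
Total attacking pairs: 5.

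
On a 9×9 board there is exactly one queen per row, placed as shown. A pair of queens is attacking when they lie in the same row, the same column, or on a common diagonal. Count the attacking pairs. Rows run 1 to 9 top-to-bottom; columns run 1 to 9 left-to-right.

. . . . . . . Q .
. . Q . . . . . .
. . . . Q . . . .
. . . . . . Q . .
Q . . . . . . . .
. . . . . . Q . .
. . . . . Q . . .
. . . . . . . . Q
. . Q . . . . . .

Same column: (2,3)–(9,3) (column 3); (4,7)–(6,7) (column 7).
Same diagonal: (2,3)–(6,7) (|2−6| = |3−7| = 4); (2,3)–(8,9) (|2−8| = |3−9| = 6); (6,7)–(7,6) (|6−7| = |7−6| = 1); (6,7)–(8,9) (|6−8| = |7−9| = 2).
Total attacking pairs: 6.

6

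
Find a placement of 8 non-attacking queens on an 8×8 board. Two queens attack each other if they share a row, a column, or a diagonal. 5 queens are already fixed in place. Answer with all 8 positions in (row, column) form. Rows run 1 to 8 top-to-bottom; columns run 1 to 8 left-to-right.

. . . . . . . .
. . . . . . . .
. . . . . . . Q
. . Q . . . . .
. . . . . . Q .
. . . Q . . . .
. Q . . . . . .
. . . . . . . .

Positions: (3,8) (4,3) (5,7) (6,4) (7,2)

(1,1) (2,6) (3,8) (4,3) (5,7) (6,4) (7,2) (8,5)

Row 1: attacked by (3,8)→{6,8}; (4,3)→{3,6}; (5,7)→{3,7}; (6,4)→{4}; (7,2)→{2,8}. Safe: 1, 5. Place at column 1.
Row 2: attacked by (1,1)→{1,2}; (3,8)→{7,8}; (4,3)→{1,3,5}; (5,7)→{4,7}; (6,4)→{4,8}; (7,2)→{2,7}. Safe: 6. Place at column 6.
Row 8: attacked by (1,1)→{1,8}; (2,6)→{6}; (3,8)→{3,8}; (4,3)→{3,7}; (5,7)→{4,7}; (6,4)→{2,4,6}; (7,2)→{1,2,3}. Safe: 5. Place at column 5.
Columns [1, 6, 8, 3, 7, 4, 2, 5], r−c [0, -4, -5, 1, -2, 2, 5, 3], r+c [2, 8, 11, 7, 12, 10, 9, 13] are all distinct, so no two queens attack.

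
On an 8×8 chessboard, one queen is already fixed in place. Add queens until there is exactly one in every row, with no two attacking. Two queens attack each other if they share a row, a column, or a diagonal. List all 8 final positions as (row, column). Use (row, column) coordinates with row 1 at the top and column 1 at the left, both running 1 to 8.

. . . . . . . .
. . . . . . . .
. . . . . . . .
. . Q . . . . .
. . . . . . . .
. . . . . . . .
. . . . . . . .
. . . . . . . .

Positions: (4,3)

(1,1) (2,6) (3,8) (4,3) (5,7) (6,4) (7,2) (8,5)

Row 1: attacked by (4,3)→{3,6}. Safe: 1, 2, 4, 5, 7, 8. Place at column 1.
Row 2: attacked by (1,1)→{1,2}; (4,3)→{1,3,5}. Safe: 4, 6, 7, 8. Place at column 6.
Row 3: attacked by (1,1)→{1,3}; (2,6)→{5,6,7}; (4,3)→{2,3,4}. Safe: 8. Place at column 8.
Row 5: attacked by (1,1)→{1,5}; (2,6)→{3,6}; (3,8)→{6,8}; (4,3)→{2,3,4}. Safe: 7. Place at column 7.
Row 6: attacked by (1,1)→{1,6}; (2,6)→{2,6}; (3,8)→{5,8}; (4,3)→{1,3,5}; (5,7)→{6,7,8}. Safe: 4. Place at column 4.
Row 7: attacked by (1,1)→{1,7}; (2,6)→{1,6}; (3,8)→{4,8}; (4,3)→{3,6}; (5,7)→{5,7}; (6,4)→{3,4,5}. Safe: 2. Place at column 2.
Row 8: attacked by (1,1)→{1,8}; (2,6)→{6}; (3,8)→{3,8}; (4,3)→{3,7}; (5,7)→{4,7}; (6,4)→{2,4,6}; (7,2)→{1,2,3}. Safe: 5. Place at column 5.
Columns [1, 6, 8, 3, 7, 4, 2, 5], r−c [0, -4, -5, 1, -2, 2, 5, 3], r+c [2, 8, 11, 7, 12, 10, 9, 13] are all distinct, so no two queens attack.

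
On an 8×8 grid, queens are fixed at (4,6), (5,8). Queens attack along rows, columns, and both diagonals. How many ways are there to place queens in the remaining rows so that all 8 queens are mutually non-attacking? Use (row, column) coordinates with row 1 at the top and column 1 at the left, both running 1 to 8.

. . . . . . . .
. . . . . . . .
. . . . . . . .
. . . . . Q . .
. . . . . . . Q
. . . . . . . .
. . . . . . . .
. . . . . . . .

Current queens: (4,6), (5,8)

Branch on row 1: col 1 → 1; col 2 → 1; col 5 → 3; col 7 → 1.
Sum: 1 + 1 + 3 + 1 = 6.

6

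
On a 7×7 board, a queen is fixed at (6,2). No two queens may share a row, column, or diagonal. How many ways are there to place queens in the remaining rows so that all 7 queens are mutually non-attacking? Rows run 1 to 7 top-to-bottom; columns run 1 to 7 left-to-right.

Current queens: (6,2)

4

Branch on row 1: col 1 → 1; col 3 → 1; col 4 → 0; col 5 → 1; col 6 → 1.
Sum: 1 + 1 + 0 + 1 + 1 = 4.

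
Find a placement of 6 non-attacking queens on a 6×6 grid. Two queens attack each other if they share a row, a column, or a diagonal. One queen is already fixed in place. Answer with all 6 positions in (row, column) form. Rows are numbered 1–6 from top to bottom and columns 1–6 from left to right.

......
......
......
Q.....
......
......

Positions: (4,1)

Row 1: attacked by (4,1)→{1,4}. Safe: 2, 3, 5, 6. Place at column 2.
Row 2: attacked by (1,2)→{1,2,3}; (4,1)→{1,3}. Safe: 4, 5, 6. Place at column 4.
Row 3: attacked by (1,2)→{2,4}; (2,4)→{3,4,5}; (4,1)→{1,2}. Safe: 6. Place at column 6.
Row 5: attacked by (1,2)→{2,6}; (2,4)→{1,4}; (3,6)→{4,6}; (4,1)→{1,2}. Safe: 3, 5. Place at column 3.
Row 6: attacked by (1,2)→{2}; (2,4)→{4}; (3,6)→{3,6}; (4,1)→{1,3}; (5,3)→{2,3,4}. Safe: 5. Place at column 5.
Columns [2, 4, 6, 1, 3, 5], r−c [-1, -2, -3, 3, 2, 1], r+c [3, 6, 9, 5, 8, 11] are all distinct, so no two queens attack.

(1,2) (2,4) (3,6) (4,1) (5,3) (6,5)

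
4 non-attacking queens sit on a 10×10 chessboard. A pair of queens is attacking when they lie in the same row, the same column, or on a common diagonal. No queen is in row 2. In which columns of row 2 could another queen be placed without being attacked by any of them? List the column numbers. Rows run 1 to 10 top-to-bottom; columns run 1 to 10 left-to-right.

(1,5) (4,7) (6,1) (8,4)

columns 2, 3, 8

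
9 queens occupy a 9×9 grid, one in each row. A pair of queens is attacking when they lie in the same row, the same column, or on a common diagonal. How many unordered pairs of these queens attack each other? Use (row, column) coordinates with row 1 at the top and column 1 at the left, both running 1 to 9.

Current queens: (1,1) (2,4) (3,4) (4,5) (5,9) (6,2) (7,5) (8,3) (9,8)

3

Same column: (2,4)–(3,4) (column 4); (4,5)–(7,5) (column 5).
Same diagonal: (3,4)–(4,5) (|3−4| = |4−5| = 1).
Total attacking pairs: 3.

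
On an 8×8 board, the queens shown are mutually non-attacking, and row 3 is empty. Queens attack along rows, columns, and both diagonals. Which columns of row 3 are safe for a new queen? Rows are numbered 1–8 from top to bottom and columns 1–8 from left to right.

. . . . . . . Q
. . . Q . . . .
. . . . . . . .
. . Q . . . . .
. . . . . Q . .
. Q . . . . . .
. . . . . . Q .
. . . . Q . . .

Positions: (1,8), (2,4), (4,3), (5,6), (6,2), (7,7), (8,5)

(1,8) attacks row 3 at column 8 and diagonals 6.
(2,4) attacks row 3 at column 4 and diagonals 3, 5.
(4,3) attacks row 3 at column 3 and diagonals 2, 4.
(5,6) attacks row 3 at column 6 and diagonals 4, 8.
(6,2) attacks row 3 at column 2 and diagonals 5.
(7,7) attacks row 3 at column 7 and diagonals 3.
(8,5) attacks row 3 at column 5.
Attacked columns: {2, 3, 4, 5, 6, 7, 8}. Safe: {1}.

columns 1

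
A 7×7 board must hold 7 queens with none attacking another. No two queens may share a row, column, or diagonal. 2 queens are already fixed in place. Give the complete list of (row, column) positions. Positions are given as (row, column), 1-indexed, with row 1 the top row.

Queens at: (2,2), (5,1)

(1,7) (2,2) (3,4) (4,6) (5,1) (6,3) (7,5)

Row 1: attacked by (2,2)→{1,2,3}; (5,1)→{1,5}. Safe: 4, 6, 7. Place at column 7.
Row 3: attacked by (1,7)→{5,7}; (2,2)→{1,2,3}; (5,1)→{1,3}. Safe: 4, 6. Place at column 4.
Row 4: attacked by (1,7)→{4,7}; (2,2)→{2,4}; (3,4)→{3,4,5}; (5,1)→{1,2}. Safe: 6. Place at column 6.
Row 6: attacked by (1,7)→{2,7}; (2,2)→{2,6}; (3,4)→{1,4,7}; (4,6)→{4,6}; (5,1)→{1,2}. Safe: 3, 5. Place at column 3.
Row 7: attacked by (1,7)→{1,7}; (2,2)→{2,7}; (3,4)→{4}; (4,6)→{3,6}; (5,1)→{1,3}; (6,3)→{2,3,4}. Safe: 5. Place at column 5.
Columns [7, 2, 4, 6, 1, 3, 5], r−c [-6, 0, -1, -2, 4, 3, 2], r+c [8, 4, 7, 10, 6, 9, 12] are all distinct, so no two queens attack.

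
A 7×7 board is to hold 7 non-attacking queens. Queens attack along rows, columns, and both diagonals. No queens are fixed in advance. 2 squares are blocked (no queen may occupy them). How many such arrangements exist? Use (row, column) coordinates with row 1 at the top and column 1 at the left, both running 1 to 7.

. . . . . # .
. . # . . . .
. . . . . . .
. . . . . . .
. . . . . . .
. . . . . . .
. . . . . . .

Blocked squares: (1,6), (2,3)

30

Branch on row 1: col 1 → 3; col 2 → 7; col 3 → 6; col 4 → 6; col 5 → 5; col 7 → 3.
Sum: 3 + 7 + 6 + 6 + 5 + 3 = 30.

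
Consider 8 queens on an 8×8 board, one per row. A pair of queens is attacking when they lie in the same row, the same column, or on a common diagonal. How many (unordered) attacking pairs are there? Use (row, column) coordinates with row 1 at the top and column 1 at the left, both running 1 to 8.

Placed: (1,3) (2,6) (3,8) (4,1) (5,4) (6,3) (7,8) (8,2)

Same column: (1,3)–(6,3) (column 3); (3,8)–(7,8) (column 8).
Same diagonal: (4,1)–(6,3) (|4−6| = |1−3| = 2); (5,4)–(6,3) (|5−6| = |4−3| = 1).
Total attacking pairs: 4.

4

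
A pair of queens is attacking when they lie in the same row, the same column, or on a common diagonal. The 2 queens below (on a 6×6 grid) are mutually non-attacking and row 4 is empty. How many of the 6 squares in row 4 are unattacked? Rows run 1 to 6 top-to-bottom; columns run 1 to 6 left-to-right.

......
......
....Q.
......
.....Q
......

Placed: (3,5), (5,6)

(3,5) attacks row 4 at column 5 and diagonals 4, 6.
(5,6) attacks row 4 at column 6 and diagonals 5.
Attacked columns: {4, 5, 6}. Safe: {1, 2, 3}.

3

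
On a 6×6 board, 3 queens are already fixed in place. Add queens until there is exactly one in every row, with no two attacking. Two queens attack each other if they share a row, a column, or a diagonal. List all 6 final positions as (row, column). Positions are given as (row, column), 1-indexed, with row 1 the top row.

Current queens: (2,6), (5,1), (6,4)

Row 1: attacked by (2,6)→{5,6}; (5,1)→{1,5}; (6,4)→{4}. Safe: 2, 3. Place at column 3.
Row 3: attacked by (1,3)→{1,3,5}; (2,6)→{5,6}; (5,1)→{1,3}; (6,4)→{1,4}. Safe: 2. Place at column 2.
Row 4: attacked by (1,3)→{3,6}; (2,6)→{4,6}; (3,2)→{1,2,3}; (5,1)→{1,2}; (6,4)→{2,4,6}. Safe: 5. Place at column 5.
Columns [3, 6, 2, 5, 1, 4], r−c [-2, -4, 1, -1, 4, 2], r+c [4, 8, 5, 9, 6, 10] are all distinct, so no two queens attack.

(1,3) (2,6) (3,2) (4,5) (5,1) (6,4)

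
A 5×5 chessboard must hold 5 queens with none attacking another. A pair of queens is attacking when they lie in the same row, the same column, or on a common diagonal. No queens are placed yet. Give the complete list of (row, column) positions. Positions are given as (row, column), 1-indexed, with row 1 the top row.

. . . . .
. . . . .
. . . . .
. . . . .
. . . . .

Row 1: Safe: 1, 2, 3, 4, 5. Place at column 3.
Row 2: attacked by (1,3)→{2,3,4}. Safe: 1, 5. Place at column 1.
Row 3: attacked by (1,3)→{1,3,5}; (2,1)→{1,2}. Safe: 4. Place at column 4.
Row 4: attacked by (1,3)→{3}; (2,1)→{1,3}; (3,4)→{3,4,5}. Safe: 2. Place at column 2.
Row 5: attacked by (1,3)→{3}; (2,1)→{1,4}; (3,4)→{2,4}; (4,2)→{1,2,3}. Safe: 5. Place at column 5.
Columns [3, 1, 4, 2, 5], r−c [-2, 1, -1, 2, 0], r+c [4, 3, 7, 6, 10] are all distinct, so no two queens attack.

(1,3) (2,1) (3,4) (4,2) (5,5)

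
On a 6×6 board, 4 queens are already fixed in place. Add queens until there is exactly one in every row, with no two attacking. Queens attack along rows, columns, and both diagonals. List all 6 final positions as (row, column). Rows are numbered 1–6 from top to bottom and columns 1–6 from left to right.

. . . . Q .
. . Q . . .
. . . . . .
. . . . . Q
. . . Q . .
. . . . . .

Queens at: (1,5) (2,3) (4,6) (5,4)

(1,5) (2,3) (3,1) (4,6) (5,4) (6,2)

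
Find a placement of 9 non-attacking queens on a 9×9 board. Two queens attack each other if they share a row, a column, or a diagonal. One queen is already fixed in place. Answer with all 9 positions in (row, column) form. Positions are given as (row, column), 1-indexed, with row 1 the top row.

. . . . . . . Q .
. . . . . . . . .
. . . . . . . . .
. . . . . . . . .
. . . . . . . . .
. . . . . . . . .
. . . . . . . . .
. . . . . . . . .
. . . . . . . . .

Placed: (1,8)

Row 2: attacked by (1,8)→{7,8,9}. Safe: 1, 2, 3, 4, 5, 6. Place at column 4.
Row 3: attacked by (1,8)→{6,8}; (2,4)→{3,4,5}. Safe: 1, 2, 7, 9. Place at column 1.
Row 4: attacked by (1,8)→{5,8}; (2,4)→{2,4,6}; (3,1)→{1,2}. Safe: 3, 7, 9. Place at column 7.
Row 5: attacked by (1,8)→{4,8}; (2,4)→{1,4,7}; (3,1)→{1,3}; (4,7)→{6,7,8}. Safe: 2, 5, 9. Place at column 5.
Row 6: attacked by (1,8)→{3,8}; (2,4)→{4,8}; (3,1)→{1,4}; (4,7)→{5,7,9}; (5,5)→{4,5,6}. Safe: 2. Place at column 2.
Row 7: attacked by (1,8)→{2,8}; (2,4)→{4,9}; (3,1)→{1,5}; (4,7)→{4,7}; (5,5)→{3,5,7}; (6,2)→{1,2,3}. Safe: 6. Place at column 6.
Row 8: attacked by (1,8)→{1,8}; (2,4)→{4}; (3,1)→{1,6}; (4,7)→{3,7}; (5,5)→{2,5,8}; (6,2)→{2,4}; (7,6)→{5,6,7}. Safe: 9. Place at column 9.
Row 9: attacked by (1,8)→{8}; (2,4)→{4}; (3,1)→{1,7}; (4,7)→{2,7}; (5,5)→{1,5,9}; (6,2)→{2,5}; (7,6)→{4,6,8}; (8,9)→{8,9}. Safe: 3. Place at column 3.
Columns [8, 4, 1, 7, 5, 2, 6, 9, 3], r−c [-7, -2, 2, -3, 0, 4, 1, -1, 6], r+c [9, 6, 4, 11, 10, 8, 13, 17, 12] are all distinct, so no two queens attack.

(1,8) (2,4) (3,1) (4,7) (5,5) (6,2) (7,6) (8,9) (9,3)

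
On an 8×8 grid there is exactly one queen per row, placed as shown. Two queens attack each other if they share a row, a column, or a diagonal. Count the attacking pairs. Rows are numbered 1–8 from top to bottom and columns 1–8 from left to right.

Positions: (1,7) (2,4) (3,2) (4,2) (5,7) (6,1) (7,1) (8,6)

7

Same column: (1,7)–(5,7) (column 7); (3,2)–(4,2) (column 2); (6,1)–(7,1) (column 1).
Same diagonal: (1,7)–(7,1) (|1−7| = |7−1| = 6); (2,4)–(4,2) (|2−4| = |4−2| = 2); (2,4)–(5,7) (|2−5| = |4−7| = 3); (4,2)–(8,6) (|4−8| = |2−6| = 4).
Total attacking pairs: 7.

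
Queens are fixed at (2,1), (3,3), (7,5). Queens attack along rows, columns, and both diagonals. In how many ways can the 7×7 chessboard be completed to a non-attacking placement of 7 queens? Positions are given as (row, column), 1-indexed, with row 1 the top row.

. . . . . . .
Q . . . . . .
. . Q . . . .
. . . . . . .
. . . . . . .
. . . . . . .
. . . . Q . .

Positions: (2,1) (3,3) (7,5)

1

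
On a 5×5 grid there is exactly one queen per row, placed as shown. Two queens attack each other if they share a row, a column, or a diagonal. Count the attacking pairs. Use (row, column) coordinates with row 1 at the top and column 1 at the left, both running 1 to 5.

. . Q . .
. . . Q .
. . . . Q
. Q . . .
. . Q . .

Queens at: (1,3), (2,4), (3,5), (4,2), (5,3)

Same column: (1,3)–(5,3) (column 3).
Same diagonal: (1,3)–(2,4) (|1−2| = |3−4| = 1); (1,3)–(3,5) (|1−3| = |3−5| = 2); (2,4)–(3,5) (|2−3| = |4−5| = 1); (2,4)–(4,2) (|2−4| = |4−2| = 2); (3,5)–(5,3) (|3−5| = |5−3| = 2); (4,2)–(5,3) (|4−5| = |2−3| = 1).
Total attacking pairs: 7.

7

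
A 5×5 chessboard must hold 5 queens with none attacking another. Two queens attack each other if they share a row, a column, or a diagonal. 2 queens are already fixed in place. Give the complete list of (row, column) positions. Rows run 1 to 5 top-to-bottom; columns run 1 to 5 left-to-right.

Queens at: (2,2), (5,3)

Row 1: attacked by (2,2)→{1,2,3}; (5,3)→{3}. Safe: 4, 5. Place at column 5.
Row 3: attacked by (1,5)→{3,5}; (2,2)→{1,2,3}; (5,3)→{1,3,5}. Safe: 4. Place at column 4.
Row 4: attacked by (1,5)→{2,5}; (2,2)→{2,4}; (3,4)→{3,4,5}; (5,3)→{2,3,4}. Safe: 1. Place at column 1.
Columns [5, 2, 4, 1, 3], r−c [-4, 0, -1, 3, 2], r+c [6, 4, 7, 5, 8] are all distinct, so no two queens attack.

(1,5) (2,2) (3,4) (4,1) (5,3)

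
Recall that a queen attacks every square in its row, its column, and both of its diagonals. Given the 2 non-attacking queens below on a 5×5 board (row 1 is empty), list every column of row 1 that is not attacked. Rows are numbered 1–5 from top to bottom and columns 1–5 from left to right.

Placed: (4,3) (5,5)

columns 2, 4

(4,3) attacks row 1 at column 3.
(5,5) attacks row 1 at column 5 and diagonals 1.
Attacked columns: {1, 3, 5}. Safe: {2, 4}.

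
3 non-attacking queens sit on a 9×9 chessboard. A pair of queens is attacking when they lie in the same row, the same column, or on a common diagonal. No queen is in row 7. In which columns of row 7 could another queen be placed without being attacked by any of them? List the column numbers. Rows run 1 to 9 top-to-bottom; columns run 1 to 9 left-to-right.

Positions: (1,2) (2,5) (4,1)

(1,2) attacks row 7 at column 2 and diagonals 8.
(2,5) attacks row 7 at column 5.
(4,1) attacks row 7 at column 1 and diagonals 4.
Attacked columns: {1, 2, 4, 5, 8}. Safe: {3, 6, 7, 9}.

columns 3, 6, 7, 9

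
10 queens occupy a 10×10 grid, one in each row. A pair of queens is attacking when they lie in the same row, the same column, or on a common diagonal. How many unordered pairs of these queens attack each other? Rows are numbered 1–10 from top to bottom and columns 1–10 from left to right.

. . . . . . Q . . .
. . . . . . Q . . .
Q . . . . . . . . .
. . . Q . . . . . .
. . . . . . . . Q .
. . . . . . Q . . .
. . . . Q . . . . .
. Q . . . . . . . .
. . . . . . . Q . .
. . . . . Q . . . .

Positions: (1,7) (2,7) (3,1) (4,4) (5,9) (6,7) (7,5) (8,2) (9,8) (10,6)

5

Same column: (1,7)–(2,7) (column 7); (1,7)–(6,7) (column 7); (2,7)–(6,7) (column 7).
Same diagonal: (1,7)–(4,4) (|1−4| = |7−4| = 3); (3,1)–(7,5) (|3−7| = |1−5| = 4).
Total attacking pairs: 5.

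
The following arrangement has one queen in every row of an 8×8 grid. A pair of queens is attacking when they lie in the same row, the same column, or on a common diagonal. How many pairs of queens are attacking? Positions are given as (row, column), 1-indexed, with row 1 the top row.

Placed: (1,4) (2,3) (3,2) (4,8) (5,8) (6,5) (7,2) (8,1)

Same column: (3,2)–(7,2) (column 2); (4,8)–(5,8) (column 8).
Same diagonal: (1,4)–(2,3) (|1−2| = |4−3| = 1); (1,4)–(3,2) (|1−3| = |4−2| = 2); (1,4)–(5,8) (|1−5| = |4−8| = 4); (2,3)–(3,2) (|2−3| = |3−2| = 1); (3,2)–(6,5) (|3−6| = |2−5| = 3); (7,2)–(8,1) (|7−8| = |2−1| = 1).
Total attacking pairs: 8.

8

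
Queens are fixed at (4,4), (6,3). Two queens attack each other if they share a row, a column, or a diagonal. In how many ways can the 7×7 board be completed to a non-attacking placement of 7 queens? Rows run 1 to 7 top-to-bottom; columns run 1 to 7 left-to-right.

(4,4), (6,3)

2

Branch on row 1: col 2 → 2; col 5 → 0; col 6 → 0.
Sum: 2 + 0 + 0 = 2.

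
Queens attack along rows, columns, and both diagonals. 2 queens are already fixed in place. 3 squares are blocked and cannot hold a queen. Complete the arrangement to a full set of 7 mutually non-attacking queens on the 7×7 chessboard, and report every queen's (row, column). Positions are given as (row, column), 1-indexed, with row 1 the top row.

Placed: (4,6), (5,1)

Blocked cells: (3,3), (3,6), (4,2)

(1,7) (2,2) (3,4) (4,6) (5,1) (6,3) (7,5)

Row 1: attacked by (4,6)→{3,6}; (5,1)→{1,5}. Safe: 2, 4, 7. Place at column 7.
Row 2: attacked by (1,7)→{6,7}; (4,6)→{4,6}; (5,1)→{1,4}. Safe: 2, 3, 5. Place at column 2.
Row 3: attacked by (1,7)→{5,7}; (2,2)→{1,2,3}; (4,6)→{5,6,7}; (5,1)→{1,3}. Blocked: 3,6. Safe: 4. Place at column 4.
Row 6: attacked by (1,7)→{2,7}; (2,2)→{2,6}; (3,4)→{1,4,7}; (4,6)→{4,6}; (5,1)→{1,2}. Safe: 3, 5. Place at column 3.
Row 7: attacked by (1,7)→{1,7}; (2,2)→{2,7}; (3,4)→{4}; (4,6)→{3,6}; (5,1)→{1,3}; (6,3)→{2,3,4}. Safe: 5. Place at column 5.
Columns [7, 2, 4, 6, 1, 3, 5], r−c [-6, 0, -1, -2, 4, 3, 2], r+c [8, 4, 7, 10, 6, 9, 12] are all distinct, so no two queens attack.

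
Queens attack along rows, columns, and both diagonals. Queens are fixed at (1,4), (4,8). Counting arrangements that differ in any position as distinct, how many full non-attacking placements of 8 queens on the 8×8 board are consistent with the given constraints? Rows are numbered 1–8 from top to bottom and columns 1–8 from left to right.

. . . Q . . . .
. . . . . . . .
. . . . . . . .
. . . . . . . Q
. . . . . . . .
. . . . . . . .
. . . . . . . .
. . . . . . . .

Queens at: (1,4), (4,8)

Branch on row 2: col 1 → 2; col 2 → 1; col 7 → 2.
Sum: 2 + 1 + 2 = 5.

5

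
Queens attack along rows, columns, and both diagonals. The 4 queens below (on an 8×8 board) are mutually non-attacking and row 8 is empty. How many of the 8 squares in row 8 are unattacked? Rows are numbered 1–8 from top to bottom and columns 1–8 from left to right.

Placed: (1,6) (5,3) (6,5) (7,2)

(1,6) attacks row 8 at column 6.
(5,3) attacks row 8 at column 3 and diagonals 6.
(6,5) attacks row 8 at column 5 and diagonals 3, 7.
(7,2) attacks row 8 at column 2 and diagonals 1, 3.
Attacked columns: {1, 2, 3, 5, 6, 7}. Safe: {4, 8}.

2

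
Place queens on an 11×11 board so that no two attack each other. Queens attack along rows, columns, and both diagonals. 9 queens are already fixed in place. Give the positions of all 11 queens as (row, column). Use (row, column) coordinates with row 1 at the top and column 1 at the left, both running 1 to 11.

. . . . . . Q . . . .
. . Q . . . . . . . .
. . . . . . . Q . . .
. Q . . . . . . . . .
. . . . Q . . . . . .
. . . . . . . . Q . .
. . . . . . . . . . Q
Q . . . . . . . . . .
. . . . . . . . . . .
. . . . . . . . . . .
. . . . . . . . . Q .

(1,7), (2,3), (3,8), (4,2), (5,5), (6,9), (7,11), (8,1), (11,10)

Row 9: attacked by (1,7)→{7}; (2,3)→{3,10}; (3,8)→{2,8}; (4,2)→{2,7}; (5,5)→{1,5,9}; (6,9)→{6,9}; (7,11)→{9,11}; (8,1)→{1,2}; (11,10)→{8,10}. Safe: 4. Place at column 4.
Row 10: attacked by (1,7)→{7}; (2,3)→{3,11}; (3,8)→{1,8}; (4,2)→{2,8}; (5,5)→{5,10}; (6,9)→{5,9}; (7,11)→{8,11}; (8,1)→{1,3}; (9,4)→{3,4,5}; (11,10)→{9,10,11}. Safe: 6. Place at column 6.
Columns [7, 3, 8, 2, 5, 9, 11, 1, 4, 6, 10], r−c [-6, -1, -5, 2, 0, -3, -4, 7, 5, 4, 1], r+c [8, 5, 11, 6, 10, 15, 18, 9, 13, 16, 21] are all distinct, so no two queens attack.

(1,7) (2,3) (3,8) (4,2) (5,5) (6,9) (7,11) (8,1) (9,4) (10,6) (11,10)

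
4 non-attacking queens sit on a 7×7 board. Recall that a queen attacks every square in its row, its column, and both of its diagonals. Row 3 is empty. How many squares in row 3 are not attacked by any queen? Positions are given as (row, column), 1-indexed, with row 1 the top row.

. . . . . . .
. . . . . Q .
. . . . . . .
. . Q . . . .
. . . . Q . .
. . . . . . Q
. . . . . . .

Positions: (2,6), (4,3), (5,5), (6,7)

1

(2,6) attacks row 3 at column 6 and diagonals 5, 7.
(4,3) attacks row 3 at column 3 and diagonals 2, 4.
(5,5) attacks row 3 at column 5 and diagonals 3, 7.
(6,7) attacks row 3 at column 7 and diagonals 4.
Attacked columns: {2, 3, 4, 5, 6, 7}. Safe: {1}.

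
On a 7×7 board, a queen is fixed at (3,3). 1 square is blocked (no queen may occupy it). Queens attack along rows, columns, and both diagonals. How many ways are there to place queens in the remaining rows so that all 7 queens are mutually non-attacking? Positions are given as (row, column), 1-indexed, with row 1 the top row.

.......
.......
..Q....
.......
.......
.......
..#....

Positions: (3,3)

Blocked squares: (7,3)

6

Branch on row 1: col 2 → 2; col 4 → 2; col 6 → 1; col 7 → 1.
Sum: 2 + 2 + 1 + 1 = 6.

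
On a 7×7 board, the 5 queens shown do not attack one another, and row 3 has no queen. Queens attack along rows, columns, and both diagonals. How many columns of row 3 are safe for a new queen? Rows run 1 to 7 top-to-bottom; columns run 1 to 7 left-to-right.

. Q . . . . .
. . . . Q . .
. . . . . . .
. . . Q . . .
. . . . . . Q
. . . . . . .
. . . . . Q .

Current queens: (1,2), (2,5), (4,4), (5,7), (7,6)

1

(1,2) attacks row 3 at column 2 and diagonals 4.
(2,5) attacks row 3 at column 5 and diagonals 4, 6.
(4,4) attacks row 3 at column 4 and diagonals 3, 5.
(5,7) attacks row 3 at column 7 and diagonals 5.
(7,6) attacks row 3 at column 6 and diagonals 2.
Attacked columns: {2, 3, 4, 5, 6, 7}. Safe: {1}.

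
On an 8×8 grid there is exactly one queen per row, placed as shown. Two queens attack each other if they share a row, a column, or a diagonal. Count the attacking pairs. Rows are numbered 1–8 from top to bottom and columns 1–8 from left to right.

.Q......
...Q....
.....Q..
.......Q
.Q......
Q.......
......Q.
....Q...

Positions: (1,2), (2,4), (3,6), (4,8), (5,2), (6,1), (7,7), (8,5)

3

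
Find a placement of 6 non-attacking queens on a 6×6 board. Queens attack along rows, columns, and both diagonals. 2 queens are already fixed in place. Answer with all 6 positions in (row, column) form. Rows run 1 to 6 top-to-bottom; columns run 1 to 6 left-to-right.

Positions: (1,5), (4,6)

Row 2: attacked by (1,5)→{4,5,6}; (4,6)→{4,6}. Safe: 1, 2, 3. Place at column 3.
Row 3: attacked by (1,5)→{3,5}; (2,3)→{2,3,4}; (4,6)→{5,6}. Safe: 1. Place at column 1.
Row 5: attacked by (1,5)→{1,5}; (2,3)→{3,6}; (3,1)→{1,3}; (4,6)→{5,6}. Safe: 2, 4. Place at column 4.
Row 6: attacked by (1,5)→{5}; (2,3)→{3}; (3,1)→{1,4}; (4,6)→{4,6}; (5,4)→{3,4,5}. Safe: 2. Place at column 2.
Columns [5, 3, 1, 6, 4, 2], r−c [-4, -1, 2, -2, 1, 4], r+c [6, 5, 4, 10, 9, 8] are all distinct, so no two queens attack.

(1,5) (2,3) (3,1) (4,6) (5,4) (6,2)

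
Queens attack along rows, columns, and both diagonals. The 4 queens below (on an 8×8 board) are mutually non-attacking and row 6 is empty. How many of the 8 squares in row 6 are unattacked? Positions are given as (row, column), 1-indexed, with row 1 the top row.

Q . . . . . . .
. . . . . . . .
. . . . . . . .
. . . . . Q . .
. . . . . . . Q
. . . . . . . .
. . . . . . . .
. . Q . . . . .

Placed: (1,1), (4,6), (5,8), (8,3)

(1,1) attacks row 6 at column 1 and diagonals 6.
(4,6) attacks row 6 at column 6 and diagonals 4, 8.
(5,8) attacks row 6 at column 8 and diagonals 7.
(8,3) attacks row 6 at column 3 and diagonals 1, 5.
Attacked columns: {1, 3, 4, 5, 6, 7, 8}. Safe: {2}.

1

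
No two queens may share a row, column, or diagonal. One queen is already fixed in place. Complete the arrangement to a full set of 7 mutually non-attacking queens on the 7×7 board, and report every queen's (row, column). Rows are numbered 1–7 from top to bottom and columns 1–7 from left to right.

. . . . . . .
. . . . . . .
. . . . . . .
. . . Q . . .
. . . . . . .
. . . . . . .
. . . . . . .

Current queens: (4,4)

Row 1: attacked by (4,4)→{1,4,7}. Safe: 2, 3, 5, 6. Place at column 5.
Row 2: attacked by (1,5)→{4,5,6}; (4,4)→{2,4,6}. Safe: 1, 3, 7. Place at column 7.
Row 3: attacked by (1,5)→{3,5,7}; (2,7)→{6,7}; (4,4)→{3,4,5}. Safe: 1, 2. Place at column 2.
Row 5: attacked by (1,5)→{1,5}; (2,7)→{4,7}; (3,2)→{2,4}; (4,4)→{3,4,5}. Safe: 6. Place at column 6.
Row 6: attacked by (1,5)→{5}; (2,7)→{3,7}; (3,2)→{2,5}; (4,4)→{2,4,6}; (5,6)→{5,6,7}. Safe: 1. Place at column 1.
Row 7: attacked by (1,5)→{5}; (2,7)→{2,7}; (3,2)→{2,6}; (4,4)→{1,4,7}; (5,6)→{4,6}; (6,1)→{1,2}. Safe: 3. Place at column 3.
Columns [5, 7, 2, 4, 6, 1, 3], r−c [-4, -5, 1, 0, -1, 5, 4], r+c [6, 9, 5, 8, 11, 7, 10] are all distinct, so no two queens attack.

(1,5) (2,7) (3,2) (4,4) (5,6) (6,1) (7,3)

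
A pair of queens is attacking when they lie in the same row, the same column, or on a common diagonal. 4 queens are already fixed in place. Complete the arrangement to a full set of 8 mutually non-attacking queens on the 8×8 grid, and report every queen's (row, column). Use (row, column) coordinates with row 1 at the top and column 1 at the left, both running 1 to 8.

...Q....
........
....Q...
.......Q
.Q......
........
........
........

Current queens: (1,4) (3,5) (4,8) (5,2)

Row 2: attacked by (1,4)→{3,4,5}; (3,5)→{4,5,6}; (4,8)→{6,8}; (5,2)→{2,5}. Safe: 1, 7. Place at column 1.
Row 6: attacked by (1,4)→{4}; (2,1)→{1,5}; (3,5)→{2,5,8}; (4,8)→{6,8}; (5,2)→{1,2,3}. Safe: 7. Place at column 7.
Row 7: attacked by (1,4)→{4}; (2,1)→{1,6}; (3,5)→{1,5}; (4,8)→{5,8}; (5,2)→{2,4}; (6,7)→{6,7,8}. Safe: 3. Place at column 3.
Row 8: attacked by (1,4)→{4}; (2,1)→{1,7}; (3,5)→{5}; (4,8)→{4,8}; (5,2)→{2,5}; (6,7)→{5,7}; (7,3)→{2,3,4}. Safe: 6. Place at column 6.
Columns [4, 1, 5, 8, 2, 7, 3, 6], r−c [-3, 1, -2, -4, 3, -1, 4, 2], r+c [5, 3, 8, 12, 7, 13, 10, 14] are all distinct, so no two queens attack.

(1,4) (2,1) (3,5) (4,8) (5,2) (6,7) (7,3) (8,6)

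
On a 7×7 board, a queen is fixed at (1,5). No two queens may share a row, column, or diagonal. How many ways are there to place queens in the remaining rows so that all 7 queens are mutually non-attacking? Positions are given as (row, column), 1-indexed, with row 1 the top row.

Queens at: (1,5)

Branch on row 2: col 1 → 2; col 2 → 1; col 3 → 1; col 7 → 2.
Sum: 2 + 1 + 1 + 2 = 6.

6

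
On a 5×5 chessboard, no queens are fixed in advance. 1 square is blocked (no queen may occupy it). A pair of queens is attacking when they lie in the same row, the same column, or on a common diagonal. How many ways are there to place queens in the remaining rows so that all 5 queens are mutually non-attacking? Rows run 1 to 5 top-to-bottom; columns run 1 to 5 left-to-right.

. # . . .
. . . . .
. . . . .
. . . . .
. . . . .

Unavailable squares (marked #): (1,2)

Branch on row 1: col 1 → 2; col 3 → 2; col 4 → 2; col 5 → 2.
Sum: 2 + 2 + 2 + 2 = 8.

8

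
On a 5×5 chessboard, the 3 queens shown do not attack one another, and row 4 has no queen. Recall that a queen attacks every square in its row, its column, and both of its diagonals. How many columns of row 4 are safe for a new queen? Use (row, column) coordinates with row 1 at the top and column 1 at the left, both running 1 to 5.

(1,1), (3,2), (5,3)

1

(1,1) attacks row 4 at column 1 and diagonals 4.
(3,2) attacks row 4 at column 2 and diagonals 1, 3.
(5,3) attacks row 4 at column 3 and diagonals 2, 4.
Attacked columns: {1, 2, 3, 4}. Safe: {5}.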